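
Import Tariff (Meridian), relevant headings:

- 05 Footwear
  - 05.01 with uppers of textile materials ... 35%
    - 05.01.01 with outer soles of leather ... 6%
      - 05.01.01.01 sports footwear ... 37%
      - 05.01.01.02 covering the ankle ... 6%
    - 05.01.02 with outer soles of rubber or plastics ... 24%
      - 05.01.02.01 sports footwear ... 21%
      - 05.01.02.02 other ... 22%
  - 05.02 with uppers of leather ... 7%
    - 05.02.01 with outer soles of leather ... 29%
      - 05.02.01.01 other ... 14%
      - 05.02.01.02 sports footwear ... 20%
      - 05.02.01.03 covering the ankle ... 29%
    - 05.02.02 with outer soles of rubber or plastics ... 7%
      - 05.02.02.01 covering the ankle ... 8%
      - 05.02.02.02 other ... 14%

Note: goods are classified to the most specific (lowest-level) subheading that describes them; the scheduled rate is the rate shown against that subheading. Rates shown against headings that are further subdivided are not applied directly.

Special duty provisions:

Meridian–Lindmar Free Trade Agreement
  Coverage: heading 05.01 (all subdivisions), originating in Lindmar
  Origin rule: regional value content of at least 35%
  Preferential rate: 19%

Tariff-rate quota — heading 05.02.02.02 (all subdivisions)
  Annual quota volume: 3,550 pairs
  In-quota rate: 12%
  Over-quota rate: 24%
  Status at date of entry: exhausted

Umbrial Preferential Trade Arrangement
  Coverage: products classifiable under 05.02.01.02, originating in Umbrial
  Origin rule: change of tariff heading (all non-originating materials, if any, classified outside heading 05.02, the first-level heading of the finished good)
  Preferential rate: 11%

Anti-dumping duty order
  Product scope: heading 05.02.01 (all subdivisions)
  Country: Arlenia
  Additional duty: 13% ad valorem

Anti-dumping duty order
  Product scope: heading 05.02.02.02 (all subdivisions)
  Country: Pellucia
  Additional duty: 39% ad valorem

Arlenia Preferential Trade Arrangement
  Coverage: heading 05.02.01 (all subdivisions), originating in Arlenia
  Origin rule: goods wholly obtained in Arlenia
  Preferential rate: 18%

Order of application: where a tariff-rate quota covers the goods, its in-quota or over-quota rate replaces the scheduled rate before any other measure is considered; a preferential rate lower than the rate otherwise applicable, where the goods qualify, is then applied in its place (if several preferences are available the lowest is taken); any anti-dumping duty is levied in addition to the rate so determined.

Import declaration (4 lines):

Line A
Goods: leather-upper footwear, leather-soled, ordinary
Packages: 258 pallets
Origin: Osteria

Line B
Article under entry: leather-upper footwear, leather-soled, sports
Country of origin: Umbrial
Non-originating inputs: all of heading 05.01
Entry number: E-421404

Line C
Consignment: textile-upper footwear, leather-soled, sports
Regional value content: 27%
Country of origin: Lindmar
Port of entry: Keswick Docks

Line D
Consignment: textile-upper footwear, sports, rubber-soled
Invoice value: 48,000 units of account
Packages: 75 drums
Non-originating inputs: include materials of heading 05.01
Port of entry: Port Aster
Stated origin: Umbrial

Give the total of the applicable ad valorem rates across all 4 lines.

Line A: leather-upper → 05.02; leather-soled → 05.02.01; ordinary → 05.02.01.01. Scheduled 14%. No special measure applies. → 14%.
Line B: leather-upper → 05.02; leather-soled → 05.02.01; sports → 05.02.01.02. Scheduled 20%. Umbrial agreement on 05.02.01.02: CTH met → 11% available; preferential 11%. → 11%.
Line C: textile-upper → 05.01; leather-soled → 05.01.01; sports → 05.01.01.01. Scheduled 37%. Lindmar agreement on 05.01: RVC < 35%. → 37%.
Line D: textile-upper → 05.01; rubber-soled → 05.01.02; sports → 05.01.02.01. Scheduled 21%. Umbrial agreement on 05.02.01.02: 05.01.02.01 not covered. → 21%.
Sum: 14% + 11% + 37% + 21% = 83%.

83%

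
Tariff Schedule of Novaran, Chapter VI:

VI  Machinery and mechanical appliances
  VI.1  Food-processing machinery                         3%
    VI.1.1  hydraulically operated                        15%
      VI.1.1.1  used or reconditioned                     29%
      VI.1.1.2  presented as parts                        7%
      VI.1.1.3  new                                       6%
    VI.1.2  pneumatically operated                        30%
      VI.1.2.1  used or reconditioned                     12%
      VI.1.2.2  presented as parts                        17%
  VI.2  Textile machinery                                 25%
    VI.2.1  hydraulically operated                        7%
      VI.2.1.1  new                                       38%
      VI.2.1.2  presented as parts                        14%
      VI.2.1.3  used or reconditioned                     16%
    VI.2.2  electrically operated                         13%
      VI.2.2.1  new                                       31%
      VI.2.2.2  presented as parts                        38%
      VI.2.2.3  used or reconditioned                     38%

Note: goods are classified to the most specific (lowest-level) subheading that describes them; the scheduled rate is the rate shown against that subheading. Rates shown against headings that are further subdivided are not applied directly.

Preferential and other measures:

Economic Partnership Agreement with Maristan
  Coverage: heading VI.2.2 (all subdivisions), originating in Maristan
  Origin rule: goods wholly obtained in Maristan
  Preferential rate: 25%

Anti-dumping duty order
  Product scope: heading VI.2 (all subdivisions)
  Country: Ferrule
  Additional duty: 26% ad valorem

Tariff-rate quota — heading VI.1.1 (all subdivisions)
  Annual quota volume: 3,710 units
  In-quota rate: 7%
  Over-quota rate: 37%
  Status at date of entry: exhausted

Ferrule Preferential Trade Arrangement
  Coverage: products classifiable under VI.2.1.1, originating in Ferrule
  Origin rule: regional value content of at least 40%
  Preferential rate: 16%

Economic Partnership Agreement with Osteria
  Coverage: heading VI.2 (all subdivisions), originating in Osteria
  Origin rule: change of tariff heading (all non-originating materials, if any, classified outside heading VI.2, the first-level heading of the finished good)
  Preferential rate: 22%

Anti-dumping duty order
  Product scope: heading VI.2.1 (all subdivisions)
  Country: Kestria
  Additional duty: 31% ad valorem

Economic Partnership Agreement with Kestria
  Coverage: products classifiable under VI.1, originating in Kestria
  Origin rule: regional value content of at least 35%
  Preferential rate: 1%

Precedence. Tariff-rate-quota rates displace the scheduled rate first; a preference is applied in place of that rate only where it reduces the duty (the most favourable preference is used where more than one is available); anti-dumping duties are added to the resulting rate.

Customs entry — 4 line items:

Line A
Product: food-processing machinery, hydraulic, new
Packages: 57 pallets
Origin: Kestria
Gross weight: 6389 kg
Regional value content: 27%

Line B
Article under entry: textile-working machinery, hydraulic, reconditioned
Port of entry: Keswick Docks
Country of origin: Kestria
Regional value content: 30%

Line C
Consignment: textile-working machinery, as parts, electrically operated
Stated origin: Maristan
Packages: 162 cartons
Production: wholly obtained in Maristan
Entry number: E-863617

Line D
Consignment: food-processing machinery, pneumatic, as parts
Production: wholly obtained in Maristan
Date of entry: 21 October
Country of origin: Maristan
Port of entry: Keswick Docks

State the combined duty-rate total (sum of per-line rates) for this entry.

126%

Line A: food-processing → VI.1; hydraulic → VI.1.1; new → VI.1.1.3. Scheduled 6%. quota on VI.1.1 exhausted → over-quota 37%; Kestria agreement on VI.1: RVC < 35%. → 37%.
Line B: textile-working → VI.2; hydraulic → VI.2.1; reconditioned → VI.2.1.3. Scheduled 16%. Kestria agreement on VI.1: VI.2.1.3 not covered; anti-dumping (Kestria, VI.2.1): +31%; total 16% + 31% = 47%. → 47%.
Line C: textile-working → VI.2; electrically operated → VI.2.2; as parts → VI.2.2.2. Scheduled 38%. Maristan agreement on VI.2.2: wholly obtained → 25% available; preferential 25%. → 25%.
Line D: food-processing → VI.1; pneumatic → VI.1.2; as parts → VI.1.2.2. Scheduled 17%. Maristan agreement on VI.2.2: VI.1.2.2 not covered. → 17%.
Sum: 37% + 47% + 25% + 17% = 126%.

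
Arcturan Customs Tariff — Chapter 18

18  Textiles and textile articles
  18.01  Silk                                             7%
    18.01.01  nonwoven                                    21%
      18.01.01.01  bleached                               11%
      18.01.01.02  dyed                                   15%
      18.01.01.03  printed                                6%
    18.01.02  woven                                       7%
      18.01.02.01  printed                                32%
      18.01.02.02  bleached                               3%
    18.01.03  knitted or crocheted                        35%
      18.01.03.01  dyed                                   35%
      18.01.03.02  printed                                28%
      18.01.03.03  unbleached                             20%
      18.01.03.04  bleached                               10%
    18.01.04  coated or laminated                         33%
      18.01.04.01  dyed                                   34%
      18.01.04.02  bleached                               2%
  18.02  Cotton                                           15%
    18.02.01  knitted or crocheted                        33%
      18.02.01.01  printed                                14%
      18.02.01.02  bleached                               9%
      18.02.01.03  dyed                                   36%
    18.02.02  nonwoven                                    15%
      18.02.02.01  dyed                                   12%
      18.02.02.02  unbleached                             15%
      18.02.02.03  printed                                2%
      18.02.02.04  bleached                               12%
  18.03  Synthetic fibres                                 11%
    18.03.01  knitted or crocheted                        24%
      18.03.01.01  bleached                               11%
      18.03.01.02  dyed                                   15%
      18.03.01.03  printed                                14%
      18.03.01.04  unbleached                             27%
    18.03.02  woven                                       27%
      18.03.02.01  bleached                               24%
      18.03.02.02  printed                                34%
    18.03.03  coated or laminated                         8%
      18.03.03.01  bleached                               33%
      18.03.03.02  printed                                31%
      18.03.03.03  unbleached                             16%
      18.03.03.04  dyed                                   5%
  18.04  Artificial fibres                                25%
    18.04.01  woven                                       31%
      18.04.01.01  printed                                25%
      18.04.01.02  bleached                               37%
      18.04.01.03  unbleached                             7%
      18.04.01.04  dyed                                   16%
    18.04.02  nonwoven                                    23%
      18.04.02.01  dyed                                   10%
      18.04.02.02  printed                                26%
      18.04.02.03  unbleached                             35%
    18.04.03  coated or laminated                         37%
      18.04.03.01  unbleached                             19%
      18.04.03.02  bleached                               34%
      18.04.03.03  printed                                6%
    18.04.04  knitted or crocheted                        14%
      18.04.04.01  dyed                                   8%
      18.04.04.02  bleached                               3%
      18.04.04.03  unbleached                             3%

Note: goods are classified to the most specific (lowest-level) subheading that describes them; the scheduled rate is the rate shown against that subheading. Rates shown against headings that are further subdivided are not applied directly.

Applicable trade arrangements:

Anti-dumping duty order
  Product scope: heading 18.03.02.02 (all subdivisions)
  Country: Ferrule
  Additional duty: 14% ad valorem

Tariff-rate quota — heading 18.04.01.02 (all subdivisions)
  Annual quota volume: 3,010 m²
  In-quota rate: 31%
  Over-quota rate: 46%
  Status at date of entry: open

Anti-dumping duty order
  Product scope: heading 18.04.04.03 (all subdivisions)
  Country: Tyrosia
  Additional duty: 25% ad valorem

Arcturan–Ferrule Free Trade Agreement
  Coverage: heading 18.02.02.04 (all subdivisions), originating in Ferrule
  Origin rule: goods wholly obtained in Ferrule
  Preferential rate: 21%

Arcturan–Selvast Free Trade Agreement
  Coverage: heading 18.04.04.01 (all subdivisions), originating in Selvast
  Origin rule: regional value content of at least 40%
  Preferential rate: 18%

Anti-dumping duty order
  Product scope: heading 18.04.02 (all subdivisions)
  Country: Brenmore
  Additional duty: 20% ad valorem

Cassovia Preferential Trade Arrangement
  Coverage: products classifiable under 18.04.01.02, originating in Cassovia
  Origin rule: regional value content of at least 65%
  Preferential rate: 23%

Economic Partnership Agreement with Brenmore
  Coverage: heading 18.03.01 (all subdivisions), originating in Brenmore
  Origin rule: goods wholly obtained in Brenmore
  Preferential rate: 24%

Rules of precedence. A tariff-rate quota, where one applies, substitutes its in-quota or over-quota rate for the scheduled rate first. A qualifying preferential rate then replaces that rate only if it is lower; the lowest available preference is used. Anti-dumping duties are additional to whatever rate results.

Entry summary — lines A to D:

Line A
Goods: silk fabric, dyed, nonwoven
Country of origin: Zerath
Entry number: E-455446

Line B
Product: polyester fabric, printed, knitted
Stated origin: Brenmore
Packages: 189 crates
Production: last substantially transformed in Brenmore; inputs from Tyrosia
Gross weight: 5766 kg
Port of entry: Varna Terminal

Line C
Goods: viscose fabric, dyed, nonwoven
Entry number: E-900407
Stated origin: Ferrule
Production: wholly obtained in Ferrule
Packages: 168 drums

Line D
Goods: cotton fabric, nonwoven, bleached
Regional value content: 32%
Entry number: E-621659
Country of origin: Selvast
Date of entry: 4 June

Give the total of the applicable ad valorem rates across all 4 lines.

51%

Line A: silk → 18.01; nonwoven → 18.01.01; dyed → 18.01.01.02. Scheduled 15%. No special measure applies. → 15%.
Line B: polyester → 18.03; knitted → 18.03.01; printed → 18.03.01.03. Scheduled 14%. Brenmore agreement on 18.03.01: not wholly obtained. → 14%.
Line C: viscose → 18.04; nonwoven → 18.04.02; dyed → 18.04.02.01. Scheduled 10%. Ferrule agreement on 18.02.02.04: 18.04.02.01 not covered. → 10%.
Line D: cotton → 18.02; nonwoven → 18.02.02; bleached → 18.02.02.04. Scheduled 12%. Selvast agreement on 18.04.04.01: 18.02.02.04 not covered. → 12%.
Sum: 15% + 14% + 10% + 12% = 51%.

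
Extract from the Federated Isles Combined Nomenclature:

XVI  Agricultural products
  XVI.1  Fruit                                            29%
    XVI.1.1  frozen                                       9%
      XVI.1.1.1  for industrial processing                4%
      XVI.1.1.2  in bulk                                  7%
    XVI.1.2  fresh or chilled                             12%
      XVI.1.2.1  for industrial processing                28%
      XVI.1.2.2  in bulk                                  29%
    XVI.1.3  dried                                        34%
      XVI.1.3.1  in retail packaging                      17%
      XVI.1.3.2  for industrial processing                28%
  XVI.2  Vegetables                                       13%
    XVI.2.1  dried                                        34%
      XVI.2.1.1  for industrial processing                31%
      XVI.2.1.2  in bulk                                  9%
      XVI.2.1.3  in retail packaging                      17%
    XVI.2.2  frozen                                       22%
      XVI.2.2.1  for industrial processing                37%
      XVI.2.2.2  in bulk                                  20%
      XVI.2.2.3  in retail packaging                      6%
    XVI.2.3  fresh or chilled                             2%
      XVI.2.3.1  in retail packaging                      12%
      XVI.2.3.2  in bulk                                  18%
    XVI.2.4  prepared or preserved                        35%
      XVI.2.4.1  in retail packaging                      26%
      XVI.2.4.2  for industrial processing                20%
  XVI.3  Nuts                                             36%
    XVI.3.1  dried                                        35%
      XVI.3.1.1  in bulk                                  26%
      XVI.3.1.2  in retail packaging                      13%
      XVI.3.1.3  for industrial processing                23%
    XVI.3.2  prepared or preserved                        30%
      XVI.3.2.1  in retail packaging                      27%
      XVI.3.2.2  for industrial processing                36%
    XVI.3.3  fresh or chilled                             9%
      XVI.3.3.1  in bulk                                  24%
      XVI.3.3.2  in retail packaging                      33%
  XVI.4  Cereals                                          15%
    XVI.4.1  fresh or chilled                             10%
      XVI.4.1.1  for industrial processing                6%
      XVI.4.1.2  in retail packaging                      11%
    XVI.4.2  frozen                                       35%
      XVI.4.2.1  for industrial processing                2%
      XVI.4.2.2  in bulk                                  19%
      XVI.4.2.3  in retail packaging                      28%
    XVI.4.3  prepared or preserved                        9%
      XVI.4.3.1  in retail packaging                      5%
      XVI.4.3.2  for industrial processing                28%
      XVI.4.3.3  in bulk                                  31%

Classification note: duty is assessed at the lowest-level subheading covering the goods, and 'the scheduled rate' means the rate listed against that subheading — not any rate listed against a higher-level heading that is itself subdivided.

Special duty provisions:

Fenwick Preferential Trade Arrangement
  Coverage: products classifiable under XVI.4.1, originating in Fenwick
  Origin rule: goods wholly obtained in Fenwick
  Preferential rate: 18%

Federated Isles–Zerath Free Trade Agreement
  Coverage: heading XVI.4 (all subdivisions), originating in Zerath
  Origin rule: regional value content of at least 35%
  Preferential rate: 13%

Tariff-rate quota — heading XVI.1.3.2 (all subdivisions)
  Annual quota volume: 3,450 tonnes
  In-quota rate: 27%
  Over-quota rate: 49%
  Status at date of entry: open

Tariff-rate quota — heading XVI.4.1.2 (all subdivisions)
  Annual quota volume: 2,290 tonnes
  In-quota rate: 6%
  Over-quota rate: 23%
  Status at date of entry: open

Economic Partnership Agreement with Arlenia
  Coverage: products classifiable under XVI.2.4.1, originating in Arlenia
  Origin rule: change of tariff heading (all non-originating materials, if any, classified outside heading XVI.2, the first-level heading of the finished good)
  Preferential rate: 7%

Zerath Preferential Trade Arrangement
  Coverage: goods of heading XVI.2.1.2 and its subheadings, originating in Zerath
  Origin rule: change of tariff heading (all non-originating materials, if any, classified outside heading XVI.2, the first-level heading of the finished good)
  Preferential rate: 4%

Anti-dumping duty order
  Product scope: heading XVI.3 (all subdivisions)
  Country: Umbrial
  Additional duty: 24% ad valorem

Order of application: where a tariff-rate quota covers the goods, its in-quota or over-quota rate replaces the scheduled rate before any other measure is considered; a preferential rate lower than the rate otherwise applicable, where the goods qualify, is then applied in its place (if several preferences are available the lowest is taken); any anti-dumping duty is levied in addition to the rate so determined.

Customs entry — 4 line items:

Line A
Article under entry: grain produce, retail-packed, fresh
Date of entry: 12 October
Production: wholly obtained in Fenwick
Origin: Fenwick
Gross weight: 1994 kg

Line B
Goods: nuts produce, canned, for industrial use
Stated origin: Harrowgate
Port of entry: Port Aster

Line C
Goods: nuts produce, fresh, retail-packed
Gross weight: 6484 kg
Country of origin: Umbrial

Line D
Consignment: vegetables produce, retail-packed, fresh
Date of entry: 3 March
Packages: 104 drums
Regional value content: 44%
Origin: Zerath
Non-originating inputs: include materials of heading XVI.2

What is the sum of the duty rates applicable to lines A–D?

Line A: grain → XVI.4; fresh → XVI.4.1; retail-packed → XVI.4.1.2. Scheduled 11%. quota on XVI.4.1.2 open → in-quota 6%; Fenwick agreement on XVI.4.1: wholly obtained → 18% available; preference 18% not lower than 6% → no reduction. → 6%.
Line B: nuts → XVI.3; canned → XVI.3.2; for industrial use → XVI.3.2.2. Scheduled 36%. No special measure applies. → 36%.
Line C: nuts → XVI.3; fresh → XVI.3.3; retail-packed → XVI.3.3.2. Scheduled 33%. anti-dumping (Umbrial, XVI.3): +24%; total 33% + 24% = 57%. → 57%.
Line D: vegetables → XVI.2; fresh → XVI.2.3; retail-packed → XVI.2.3.1. Scheduled 12%. Zerath agreement on XVI.4: XVI.2.3.1 not covered; Zerath agreement on XVI.2.1.2: XVI.2.3.1 not covered. → 12%.
Sum: 6% + 36% + 57% + 12% = 111%.

111%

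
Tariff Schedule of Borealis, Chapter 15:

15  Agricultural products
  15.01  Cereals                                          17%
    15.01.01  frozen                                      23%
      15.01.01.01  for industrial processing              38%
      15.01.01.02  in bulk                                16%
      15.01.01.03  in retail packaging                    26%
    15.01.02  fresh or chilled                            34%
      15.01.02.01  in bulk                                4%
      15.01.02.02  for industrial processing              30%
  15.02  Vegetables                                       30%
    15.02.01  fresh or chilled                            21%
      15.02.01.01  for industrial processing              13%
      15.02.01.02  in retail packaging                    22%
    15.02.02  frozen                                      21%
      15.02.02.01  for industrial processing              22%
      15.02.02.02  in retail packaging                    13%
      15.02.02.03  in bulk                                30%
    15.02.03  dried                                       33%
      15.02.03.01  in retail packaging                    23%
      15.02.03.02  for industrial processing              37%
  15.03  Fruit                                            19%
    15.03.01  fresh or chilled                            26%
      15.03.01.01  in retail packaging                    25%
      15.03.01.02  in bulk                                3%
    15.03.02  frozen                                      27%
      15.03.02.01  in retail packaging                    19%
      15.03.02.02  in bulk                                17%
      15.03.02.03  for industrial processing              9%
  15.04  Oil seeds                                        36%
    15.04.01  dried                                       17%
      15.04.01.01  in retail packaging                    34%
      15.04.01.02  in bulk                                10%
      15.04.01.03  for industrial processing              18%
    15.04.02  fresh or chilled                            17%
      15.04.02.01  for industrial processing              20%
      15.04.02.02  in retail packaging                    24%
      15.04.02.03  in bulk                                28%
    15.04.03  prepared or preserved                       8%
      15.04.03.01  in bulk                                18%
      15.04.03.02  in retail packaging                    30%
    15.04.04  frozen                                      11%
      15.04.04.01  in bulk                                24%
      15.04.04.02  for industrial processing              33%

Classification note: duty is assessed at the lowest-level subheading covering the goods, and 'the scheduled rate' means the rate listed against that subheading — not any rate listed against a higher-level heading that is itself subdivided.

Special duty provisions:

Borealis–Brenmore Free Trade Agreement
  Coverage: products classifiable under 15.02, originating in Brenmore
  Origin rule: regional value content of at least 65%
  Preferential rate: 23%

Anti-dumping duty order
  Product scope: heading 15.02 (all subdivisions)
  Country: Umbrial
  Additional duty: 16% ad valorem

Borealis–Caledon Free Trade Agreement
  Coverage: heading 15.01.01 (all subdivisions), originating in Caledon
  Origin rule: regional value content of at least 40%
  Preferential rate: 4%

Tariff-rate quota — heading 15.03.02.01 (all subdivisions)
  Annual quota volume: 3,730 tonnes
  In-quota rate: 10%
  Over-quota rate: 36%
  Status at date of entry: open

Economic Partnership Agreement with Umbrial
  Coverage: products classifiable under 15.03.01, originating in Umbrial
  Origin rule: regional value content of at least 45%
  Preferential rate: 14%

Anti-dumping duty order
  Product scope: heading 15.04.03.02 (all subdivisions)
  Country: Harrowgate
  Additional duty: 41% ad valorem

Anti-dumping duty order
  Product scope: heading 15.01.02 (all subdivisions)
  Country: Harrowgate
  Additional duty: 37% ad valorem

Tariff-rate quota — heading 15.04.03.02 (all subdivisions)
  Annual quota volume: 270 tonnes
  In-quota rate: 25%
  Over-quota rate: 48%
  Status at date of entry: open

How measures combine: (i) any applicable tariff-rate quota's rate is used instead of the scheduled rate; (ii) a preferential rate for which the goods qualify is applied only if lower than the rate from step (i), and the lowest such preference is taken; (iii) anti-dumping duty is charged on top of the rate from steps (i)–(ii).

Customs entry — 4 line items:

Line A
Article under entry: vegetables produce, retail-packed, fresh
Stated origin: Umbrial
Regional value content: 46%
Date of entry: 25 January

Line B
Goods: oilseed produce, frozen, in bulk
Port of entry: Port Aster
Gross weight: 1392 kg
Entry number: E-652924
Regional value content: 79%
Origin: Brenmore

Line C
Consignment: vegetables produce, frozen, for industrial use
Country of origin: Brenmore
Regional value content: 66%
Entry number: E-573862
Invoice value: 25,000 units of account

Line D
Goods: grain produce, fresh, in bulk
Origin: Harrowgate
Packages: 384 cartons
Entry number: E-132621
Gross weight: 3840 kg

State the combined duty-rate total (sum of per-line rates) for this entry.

Line A: vegetables → 15.02; fresh → 15.02.01; retail-packed → 15.02.01.02. Scheduled 22%. Umbrial agreement on 15.03.01: 15.02.01.02 not covered; anti-dumping (Umbrial, 15.02): +16%; total 22% + 16% = 38%. → 38%.
Line B: oilseed → 15.04; frozen → 15.04.04; in bulk → 15.04.04.01. Scheduled 24%. Brenmore agreement on 15.02: 15.04.04.01 not covered. → 24%.
Line C: vegetables → 15.02; frozen → 15.02.02; for industrial use → 15.02.02.01. Scheduled 22%. Brenmore agreement on 15.02: RVC ≥ 65% → 23% available; preference 23% not lower than 22% → no reduction. → 22%.
Line D: grain → 15.01; fresh → 15.01.02; in bulk → 15.01.02.01. Scheduled 4%. anti-dumping (Harrowgate, 15.01.02): +37%; total 4% + 37% = 41%. → 41%.
Sum: 38% + 24% + 22% + 41% = 125%.

125%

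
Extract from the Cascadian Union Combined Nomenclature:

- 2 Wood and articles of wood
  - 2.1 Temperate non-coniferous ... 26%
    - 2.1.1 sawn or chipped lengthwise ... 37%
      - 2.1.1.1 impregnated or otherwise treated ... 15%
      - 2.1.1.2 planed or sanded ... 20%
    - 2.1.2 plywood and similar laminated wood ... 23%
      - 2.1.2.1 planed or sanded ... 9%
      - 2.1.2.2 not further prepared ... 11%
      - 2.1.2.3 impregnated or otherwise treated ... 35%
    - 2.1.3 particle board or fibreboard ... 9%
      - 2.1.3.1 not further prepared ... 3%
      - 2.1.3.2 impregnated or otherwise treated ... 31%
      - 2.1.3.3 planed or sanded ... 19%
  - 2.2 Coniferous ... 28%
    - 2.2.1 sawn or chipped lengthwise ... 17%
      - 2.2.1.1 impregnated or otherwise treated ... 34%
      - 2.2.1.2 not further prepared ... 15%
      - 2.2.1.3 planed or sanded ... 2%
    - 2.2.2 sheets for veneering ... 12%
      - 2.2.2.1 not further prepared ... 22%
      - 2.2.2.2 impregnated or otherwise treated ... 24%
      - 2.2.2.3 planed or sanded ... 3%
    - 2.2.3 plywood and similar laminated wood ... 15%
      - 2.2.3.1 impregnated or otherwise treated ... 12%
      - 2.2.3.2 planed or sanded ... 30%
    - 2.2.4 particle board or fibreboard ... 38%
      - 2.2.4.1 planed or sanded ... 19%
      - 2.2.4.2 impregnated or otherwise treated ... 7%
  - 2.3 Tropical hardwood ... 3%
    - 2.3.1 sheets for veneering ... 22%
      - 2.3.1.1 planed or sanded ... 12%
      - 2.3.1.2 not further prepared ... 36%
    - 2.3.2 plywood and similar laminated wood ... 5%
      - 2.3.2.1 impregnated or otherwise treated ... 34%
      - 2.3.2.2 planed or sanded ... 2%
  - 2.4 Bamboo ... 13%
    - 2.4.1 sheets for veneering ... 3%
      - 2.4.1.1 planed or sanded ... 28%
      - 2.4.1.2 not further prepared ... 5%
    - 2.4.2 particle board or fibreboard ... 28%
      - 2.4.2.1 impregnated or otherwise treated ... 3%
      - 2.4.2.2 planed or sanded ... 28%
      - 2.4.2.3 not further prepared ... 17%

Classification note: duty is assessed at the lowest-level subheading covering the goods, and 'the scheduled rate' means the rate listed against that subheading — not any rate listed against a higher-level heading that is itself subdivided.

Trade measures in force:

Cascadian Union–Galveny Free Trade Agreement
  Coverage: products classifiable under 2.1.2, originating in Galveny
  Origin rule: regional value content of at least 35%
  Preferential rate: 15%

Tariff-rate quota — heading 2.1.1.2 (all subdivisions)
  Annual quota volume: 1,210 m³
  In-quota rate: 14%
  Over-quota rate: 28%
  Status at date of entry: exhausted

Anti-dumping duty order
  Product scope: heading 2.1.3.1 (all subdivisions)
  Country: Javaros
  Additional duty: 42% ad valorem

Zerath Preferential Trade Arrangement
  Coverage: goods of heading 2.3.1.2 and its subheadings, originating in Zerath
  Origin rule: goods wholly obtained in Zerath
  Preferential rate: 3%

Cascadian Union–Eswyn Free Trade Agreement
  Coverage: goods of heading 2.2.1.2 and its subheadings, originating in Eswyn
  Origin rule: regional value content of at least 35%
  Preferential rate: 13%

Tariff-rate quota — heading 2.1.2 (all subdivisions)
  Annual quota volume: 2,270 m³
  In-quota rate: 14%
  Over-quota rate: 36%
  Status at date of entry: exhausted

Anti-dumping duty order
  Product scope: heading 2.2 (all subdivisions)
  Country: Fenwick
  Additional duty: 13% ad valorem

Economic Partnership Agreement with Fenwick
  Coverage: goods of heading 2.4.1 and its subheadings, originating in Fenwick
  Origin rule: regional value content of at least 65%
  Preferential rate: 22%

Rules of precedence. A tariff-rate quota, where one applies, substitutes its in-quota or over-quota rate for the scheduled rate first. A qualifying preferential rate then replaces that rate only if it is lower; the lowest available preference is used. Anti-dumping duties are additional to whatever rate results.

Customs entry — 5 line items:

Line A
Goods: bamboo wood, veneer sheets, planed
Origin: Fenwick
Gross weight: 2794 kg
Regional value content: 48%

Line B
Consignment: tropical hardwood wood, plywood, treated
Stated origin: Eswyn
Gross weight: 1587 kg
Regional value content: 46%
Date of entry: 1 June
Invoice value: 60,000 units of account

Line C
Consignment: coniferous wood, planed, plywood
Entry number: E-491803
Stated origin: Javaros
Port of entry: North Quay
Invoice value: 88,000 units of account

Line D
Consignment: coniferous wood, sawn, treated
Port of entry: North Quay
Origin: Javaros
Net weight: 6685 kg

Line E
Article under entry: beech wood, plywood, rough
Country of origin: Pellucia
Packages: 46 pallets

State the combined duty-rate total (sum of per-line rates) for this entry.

Line A: bamboo → 2.4; veneer sheets → 2.4.1; planed → 2.4.1.1. Scheduled 28%. Fenwick agreement on 2.4.1: RVC < 65%. → 28%.
Line B: tropical hardwood → 2.3; plywood → 2.3.2; treated → 2.3.2.1. Scheduled 34%. Eswyn agreement on 2.2.1.2: 2.3.2.1 not covered. → 34%.
Line C: coniferous → 2.2; plywood → 2.2.3; planed → 2.2.3.2. Scheduled 30%. No special measure applies. → 30%.
Line D: coniferous → 2.2; sawn → 2.2.1; treated → 2.2.1.1. Scheduled 34%. No special measure applies. → 34%.
Line E: beech → 2.1; plywood → 2.1.2; rough → 2.1.2.2. Scheduled 11%. quota on 2.1.2 exhausted → over-quota 36%. → 36%.
Sum: 28% + 34% + 30% + 34% + 36% = 162%.

162%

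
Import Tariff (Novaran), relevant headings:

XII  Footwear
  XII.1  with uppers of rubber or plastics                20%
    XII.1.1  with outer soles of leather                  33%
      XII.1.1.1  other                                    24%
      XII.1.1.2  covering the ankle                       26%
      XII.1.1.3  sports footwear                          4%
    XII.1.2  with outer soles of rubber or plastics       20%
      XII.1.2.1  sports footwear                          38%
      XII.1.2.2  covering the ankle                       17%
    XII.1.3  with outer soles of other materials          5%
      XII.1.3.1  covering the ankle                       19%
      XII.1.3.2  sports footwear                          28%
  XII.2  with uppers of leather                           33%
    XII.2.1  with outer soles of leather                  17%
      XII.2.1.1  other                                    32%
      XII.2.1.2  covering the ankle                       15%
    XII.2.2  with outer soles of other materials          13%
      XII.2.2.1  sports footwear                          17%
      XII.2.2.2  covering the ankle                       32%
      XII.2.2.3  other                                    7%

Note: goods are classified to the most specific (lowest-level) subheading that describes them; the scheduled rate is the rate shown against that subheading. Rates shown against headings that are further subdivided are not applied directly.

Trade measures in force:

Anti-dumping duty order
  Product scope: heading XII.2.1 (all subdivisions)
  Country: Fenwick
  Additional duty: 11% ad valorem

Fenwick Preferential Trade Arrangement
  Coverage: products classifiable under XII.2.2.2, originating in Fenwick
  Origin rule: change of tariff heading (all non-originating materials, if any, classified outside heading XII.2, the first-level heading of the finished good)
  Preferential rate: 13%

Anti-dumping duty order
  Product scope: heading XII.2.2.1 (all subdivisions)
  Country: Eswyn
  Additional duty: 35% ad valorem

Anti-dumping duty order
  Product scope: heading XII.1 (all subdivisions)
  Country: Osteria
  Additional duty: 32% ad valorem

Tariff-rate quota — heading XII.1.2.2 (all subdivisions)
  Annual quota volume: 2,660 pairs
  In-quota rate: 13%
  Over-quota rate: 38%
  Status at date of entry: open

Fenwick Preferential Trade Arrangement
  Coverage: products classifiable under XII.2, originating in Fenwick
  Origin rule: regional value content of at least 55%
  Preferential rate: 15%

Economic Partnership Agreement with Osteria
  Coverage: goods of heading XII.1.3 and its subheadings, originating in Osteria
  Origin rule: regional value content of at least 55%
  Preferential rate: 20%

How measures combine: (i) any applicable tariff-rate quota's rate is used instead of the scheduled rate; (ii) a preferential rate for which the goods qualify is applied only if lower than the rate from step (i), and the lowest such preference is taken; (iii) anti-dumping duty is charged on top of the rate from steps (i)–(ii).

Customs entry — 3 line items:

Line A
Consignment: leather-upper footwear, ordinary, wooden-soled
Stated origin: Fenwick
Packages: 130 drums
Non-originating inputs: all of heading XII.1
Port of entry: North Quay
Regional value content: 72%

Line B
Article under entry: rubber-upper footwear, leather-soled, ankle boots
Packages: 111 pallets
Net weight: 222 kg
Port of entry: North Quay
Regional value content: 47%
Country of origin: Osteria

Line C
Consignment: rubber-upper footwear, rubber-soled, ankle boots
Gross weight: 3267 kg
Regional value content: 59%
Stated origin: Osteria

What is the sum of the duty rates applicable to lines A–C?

110%

Line A: leather-upper → XII.2; wooden-soled → XII.2.2; ordinary → XII.2.2.3. Scheduled 7%. Fenwick agreement on XII.2.2.2: XII.2.2.3 not covered; Fenwick agreement on XII.2: RVC ≥ 55% → 15% available; preference 15% not lower than 7% → no reduction. → 7%.
Line B: rubber-upper → XII.1; leather-soled → XII.1.1; ankle boots → XII.1.1.2. Scheduled 26%. Osteria agreement on XII.1.3: XII.1.1.2 not covered; anti-dumping (Osteria, XII.1): +32%; total 26% + 32% = 58%. → 58%.
Line C: rubber-upper → XII.1; rubber-soled → XII.1.2; ankle boots → XII.1.2.2. Scheduled 17%. quota on XII.1.2.2 open → in-quota 13%; Osteria agreement on XII.1.3: XII.1.2.2 not covered; anti-dumping (Osteria, XII.1): +32%; total 13% + 32% = 45%. → 45%.
Sum: 7% + 58% + 45% = 110%.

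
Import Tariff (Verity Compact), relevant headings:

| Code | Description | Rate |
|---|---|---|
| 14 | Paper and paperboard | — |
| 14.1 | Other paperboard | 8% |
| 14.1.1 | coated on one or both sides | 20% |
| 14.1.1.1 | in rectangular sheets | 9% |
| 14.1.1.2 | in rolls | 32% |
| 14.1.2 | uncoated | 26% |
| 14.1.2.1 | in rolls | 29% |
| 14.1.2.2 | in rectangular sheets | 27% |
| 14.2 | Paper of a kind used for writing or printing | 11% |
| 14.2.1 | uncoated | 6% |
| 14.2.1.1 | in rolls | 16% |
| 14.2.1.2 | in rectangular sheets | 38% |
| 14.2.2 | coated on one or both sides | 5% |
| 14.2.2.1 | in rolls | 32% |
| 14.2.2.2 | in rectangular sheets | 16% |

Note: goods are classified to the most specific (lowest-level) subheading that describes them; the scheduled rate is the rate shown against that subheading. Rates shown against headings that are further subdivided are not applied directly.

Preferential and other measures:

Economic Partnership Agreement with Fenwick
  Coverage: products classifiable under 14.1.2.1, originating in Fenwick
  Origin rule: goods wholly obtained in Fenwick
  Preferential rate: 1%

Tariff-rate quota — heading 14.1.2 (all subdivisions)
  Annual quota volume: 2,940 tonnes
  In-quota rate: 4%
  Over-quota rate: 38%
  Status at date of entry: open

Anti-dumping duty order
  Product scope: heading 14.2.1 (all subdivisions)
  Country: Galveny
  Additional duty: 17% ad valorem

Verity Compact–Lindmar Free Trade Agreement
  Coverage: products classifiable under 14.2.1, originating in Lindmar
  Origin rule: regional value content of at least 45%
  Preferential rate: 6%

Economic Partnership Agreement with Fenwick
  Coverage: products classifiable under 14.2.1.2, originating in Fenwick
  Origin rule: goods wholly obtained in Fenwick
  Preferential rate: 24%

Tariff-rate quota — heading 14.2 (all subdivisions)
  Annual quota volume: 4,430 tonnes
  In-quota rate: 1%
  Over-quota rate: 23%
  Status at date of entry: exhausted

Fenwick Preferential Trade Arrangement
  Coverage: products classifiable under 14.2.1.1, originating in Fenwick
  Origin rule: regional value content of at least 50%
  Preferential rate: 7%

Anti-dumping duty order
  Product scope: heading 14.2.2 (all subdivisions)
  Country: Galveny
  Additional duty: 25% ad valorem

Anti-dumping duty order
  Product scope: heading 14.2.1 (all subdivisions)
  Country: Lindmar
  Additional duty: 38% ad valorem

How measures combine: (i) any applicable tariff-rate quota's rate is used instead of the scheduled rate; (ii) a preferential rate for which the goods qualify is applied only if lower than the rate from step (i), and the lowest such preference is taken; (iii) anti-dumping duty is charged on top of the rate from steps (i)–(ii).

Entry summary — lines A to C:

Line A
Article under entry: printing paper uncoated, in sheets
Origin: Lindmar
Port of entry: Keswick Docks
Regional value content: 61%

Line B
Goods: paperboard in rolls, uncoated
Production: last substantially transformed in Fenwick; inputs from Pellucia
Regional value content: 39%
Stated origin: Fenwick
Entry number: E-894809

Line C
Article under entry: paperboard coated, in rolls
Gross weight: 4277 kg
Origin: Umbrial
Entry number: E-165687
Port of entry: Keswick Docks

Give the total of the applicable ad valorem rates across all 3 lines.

80%

Line A: printing paper → 14.2; uncoated → 14.2.1; in sheets → 14.2.1.2. Scheduled 38%. quota on 14.2 exhausted → over-quota 23%; Lindmar agreement on 14.2.1: RVC ≥ 45% → 6% available; preferential 6%; anti-dumping (Lindmar, 14.2.1): +38%; total 6% + 38% = 44%. → 44%.
Line B: paperboard → 14.1; uncoated → 14.1.2; in rolls → 14.1.2.1. Scheduled 29%. quota on 14.1.2 open → in-quota 4%; Fenwick agreement on 14.1.2.1: not wholly obtained; Fenwick agreement on 14.2.1.2: 14.1.2.1 not covered; Fenwick agreement on 14.2.1.1: 14.1.2.1 not covered. → 4%.
Line C: paperboard → 14.1; coated → 14.1.1; in rolls → 14.1.1.2. Scheduled 32%. No special measure applies. → 32%.
Sum: 44% + 4% + 32% = 80%.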